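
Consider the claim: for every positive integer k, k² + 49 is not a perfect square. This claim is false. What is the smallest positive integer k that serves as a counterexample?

Check each positive integer k in order until k² + 49 is a perfect square.
For k = 1, 2, 3, 4, …, 21, 22, 23 the conclusion holds.
k = 24: 24² + 49 = 625 = 25², a perfect square.
Thus k = 24 disproves the claim, and no smaller k works.

k = 24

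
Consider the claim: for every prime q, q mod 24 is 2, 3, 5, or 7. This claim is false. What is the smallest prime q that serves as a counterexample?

For q = 2, 3, 5, 7 the conclusion holds.
q = 11: 11 mod 24 = 11 — not in {2, 3, 5, 7}.
Hence q = 11 is a counterexample.

q = 11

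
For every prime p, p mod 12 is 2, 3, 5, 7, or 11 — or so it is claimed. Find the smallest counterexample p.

p = 13

We need the least prime p for which the claim fails.
p = 2: 2 mod 12 = 2.
p = 3: 3 mod 12 = 3.
p = 5: 5 mod 12 = 5.
p = 7: 7 mod 12 = 7.
p = 11: 11 mod 12 = 11.
p = 13: 13 mod 12 = 1 — not in {2, 3, 5, 7, 11}.
Hence p = 13 is a counterexample.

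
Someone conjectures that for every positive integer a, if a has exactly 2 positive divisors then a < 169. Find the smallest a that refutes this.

A counterexample is any positive integer a such that a has exactly 2 positive divisors but the claim fails; we check each in order.
For a = 2, 3, 5, 7, …, 157, 163, 167 the conclusion holds.
a = 173: τ(173) = 2; 173 ≥ 169.

a = 173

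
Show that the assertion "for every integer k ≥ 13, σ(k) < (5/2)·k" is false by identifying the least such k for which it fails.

k = 24

For k = 13, 14, 15, 16, …, 21, 22, 23 the conclusion holds.
k = 24: σ(24) = 60; 60 ≥ 60.
Hence k = 24 is a counterexample.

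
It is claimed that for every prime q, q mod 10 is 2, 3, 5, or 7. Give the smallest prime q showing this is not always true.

For q = 2, 3, 5, 7 the conclusion holds.
q = 11: 11 mod 10 = 1 — not in {2, 3, 5, 7}.
Thus q = 11 disproves the claim, and no smaller q works.

q = 11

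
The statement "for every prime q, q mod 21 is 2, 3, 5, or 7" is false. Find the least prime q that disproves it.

We need the least prime q for which the claim fails.
q = 2: 2 mod 21 = 2.
q = 3: 3 mod 21 = 3.
q = 5: 5 mod 21 = 5.
q = 7: 7 mod 21 = 7.
q = 11: 11 mod 21 = 11 — not in {2, 3, 5, 7}.

q = 11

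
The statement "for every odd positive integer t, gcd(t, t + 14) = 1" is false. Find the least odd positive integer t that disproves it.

A counterexample is any odd positive integer t such that gcd(t, t + 14) > 1; we check each in order.
t = 1: gcd(1, 15) = 1.
t = 3: gcd(3, 17) = 1.
t = 5: gcd(5, 19) = 1.
t = 7: gcd(7, 21) = 7.
So t = 7 is the smallest counterexample.

t = 7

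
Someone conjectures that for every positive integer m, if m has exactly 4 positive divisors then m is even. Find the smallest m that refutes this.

m = 15

Check each positive integer m in order until m has exactly 4 positive divisors but m is odd.
The first 4 eligible values, up to m = 14, all satisfy the conclusion.
m = 15: divisors of 15: 1, 3, 5, 15; 15 is odd.
Hence m = 15 is a counterexample.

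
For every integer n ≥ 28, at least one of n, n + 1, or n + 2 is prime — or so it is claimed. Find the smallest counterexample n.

n = 32

The first 4 eligible values, up to n = 31, all satisfy the conclusion.
n = 32: 32 = 2 × 16; 33 = 3 × 11; 34 = 2 × 17 — all composite.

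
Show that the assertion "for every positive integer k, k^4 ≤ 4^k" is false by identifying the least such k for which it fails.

We need the least positive integer k for which k^4 > 4^k.
k = 1: k^4 = 1 and 4^k = 4, so 1 ≤ 4.
k = 2: k^4 = 16 and 4^k = 16, so 16 ≤ 16.
k = 3: k^4 = 81 and 4^k = 64, so 81 > 64.
Hence k = 3 is a counterexample.

k = 3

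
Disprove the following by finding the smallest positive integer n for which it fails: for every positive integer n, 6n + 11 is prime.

n = 4

For n = 1, 2, 3 the conclusion holds.
n = 4: 6n + 11 = 35 = 5 × 7, composite.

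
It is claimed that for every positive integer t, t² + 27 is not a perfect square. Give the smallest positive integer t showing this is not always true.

A counterexample is any positive integer t such that t² + 27 is a perfect square; we check each in order.
For t = 1, 2 the conclusion holds.
t = 3: 3² + 27 = 36 = 6², a perfect square.
Thus t = 3 disproves the claim, and no smaller t works.

t = 3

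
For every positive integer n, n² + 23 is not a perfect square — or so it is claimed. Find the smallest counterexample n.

We need the least positive integer n for which n² + 23 is a perfect square.
The first 10 eligible values, up to n = 10, all satisfy the conclusion.
n = 11: 11² + 23 = 144 = 12², a perfect square.
Hence n = 11 is a counterexample.

n = 11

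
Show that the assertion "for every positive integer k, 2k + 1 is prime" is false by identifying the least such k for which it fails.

k = 4

k = 1: 2k + 1 = 3, prime.
k = 2: 2k + 1 = 5, prime.
k = 3: 2k + 1 = 7, prime.
k = 4: 2k + 1 = 9 = 3 × 3, composite.
Thus k = 4 disproves the claim, and no smaller k works.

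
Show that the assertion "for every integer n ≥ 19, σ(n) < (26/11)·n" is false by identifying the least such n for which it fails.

n = 24

The first 5 eligible values, up to n = 23, all satisfy the conclusion.
n = 24: σ(24) = 60; 60 ≥ 624/11.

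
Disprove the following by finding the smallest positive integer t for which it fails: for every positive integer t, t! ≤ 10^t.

The first 24 eligible values, up to t = 24, all satisfy the conclusion.
t = 25: t! = 15511210043330985984000000 and 10^t = 10000000000000000000000000, so 15511210043330985984000000 > 10000000000000000000000000.
Thus t = 25 disproves the claim, and no smaller t works.

t = 25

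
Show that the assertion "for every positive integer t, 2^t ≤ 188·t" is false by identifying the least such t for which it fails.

The first 11 eligible values, up to t = 11, all satisfy the conclusion.
t = 12: 2^t = 4096 and 188·t = 2256, so 4096 > 2256.
Thus t = 12 disproves the claim, and no smaller t works.

t = 12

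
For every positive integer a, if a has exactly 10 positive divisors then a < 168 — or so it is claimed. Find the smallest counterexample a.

a = 176

A counterexample is any positive integer a such that a has exactly 10 positive divisors but the claim fails; we check each in order.
a = 48: τ(48) = 10; 48 < 168.
a = 80: τ(80) = 10; 80 < 168.
a = 112: τ(112) = 10; 112 < 168.
a = 162: τ(162) = 10; 162 < 168.
a = 176: τ(176) = 10; 176 ≥ 168.
Thus a = 176 disproves the claim, and no smaller a works.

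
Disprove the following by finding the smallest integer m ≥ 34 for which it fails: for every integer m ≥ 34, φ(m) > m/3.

Check each integer m ≥ 34 in order until the claim fails.
m = 34: φ(34) = 16 and 34/3 = 34/3, so φ(34) > 34/3.
m = 35: φ(35) = 24 and 35/3 = 35/3, so φ(35) > 35/3.
m = 36: φ(36) = 12 and 36/3 = 12, so φ(36) ≤ 36/3.
Thus m = 36 disproves the claim, and no smaller m works.

m = 36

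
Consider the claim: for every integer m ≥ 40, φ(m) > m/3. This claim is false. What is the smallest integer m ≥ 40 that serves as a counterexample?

m = 42

For m = 40, 41 the conclusion holds.
m = 42: φ(42) = 12 and 42/3 = 14, so φ(42) ≤ 42/3.
Hence m = 42 is a counterexample.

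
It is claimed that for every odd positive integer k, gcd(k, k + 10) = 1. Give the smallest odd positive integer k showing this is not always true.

k = 5

For k = 1, 3 the conclusion holds.
k = 5: gcd(5, 15) = 5.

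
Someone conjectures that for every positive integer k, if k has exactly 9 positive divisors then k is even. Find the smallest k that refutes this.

A counterexample is any positive integer k such that k has exactly 9 positive divisors but k is odd; we check each in order.
k = 36: divisors of 36: 9 divisors; 36 is even.
k = 100: divisors of 100: 9 divisors; 100 is even.
k = 196: divisors of 196: 9 divisors; 196 is even.
k = 225: divisors of 225: 9 divisors; 225 is odd.

k = 225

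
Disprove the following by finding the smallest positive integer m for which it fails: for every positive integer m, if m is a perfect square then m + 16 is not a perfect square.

m = 9

Check each positive integer m in order until m is a perfect square but m + 16 is a perfect square.
m = 1: 1 + 16 = 17, not a perfect square.
m = 4: 4 + 16 = 20, not a perfect square.
m = 9: 9 = 3² and 9 + 16 = 25 = 5².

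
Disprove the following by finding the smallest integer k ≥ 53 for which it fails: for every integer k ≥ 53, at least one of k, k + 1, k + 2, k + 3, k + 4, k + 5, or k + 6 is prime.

k = 90

Check each integer k ≥ 53 in order until k, k + 1, k + 2, k + 3, k + 4, k + 5, k + 6 are all composite.
The first 37 eligible values, up to k = 89, all satisfy the conclusion.
k = 90: 90 = 2 × 45; 91 = 7 × 13; 92 = 2 × 46; 93 = 3 × 31; 94 = 2 × 47; 95 = 5 × 19; 96 = 2 × 48 — all composite.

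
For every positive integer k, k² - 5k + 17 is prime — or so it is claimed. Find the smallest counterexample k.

k = 13

We need the least positive integer k for which k² - 5k + 17 is not prime.
The first 12 eligible values, up to k = 12, all satisfy the conclusion.
k = 13: k² - 5k + 17 = 121 = 11 × 11, composite.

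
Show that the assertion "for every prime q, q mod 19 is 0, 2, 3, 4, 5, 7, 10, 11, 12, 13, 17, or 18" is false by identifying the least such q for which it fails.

Check each prime q in order until the claim fails.
For q = 2, 3, 5, 7, …, 37, 41, 43 the conclusion holds.
q = 47: 47 mod 19 = 9 — not in {0, 2, 3, 4, 5, 7, 10, 11, 12, 13, 17, 18}.
Hence q = 47 is a counterexample.

q = 47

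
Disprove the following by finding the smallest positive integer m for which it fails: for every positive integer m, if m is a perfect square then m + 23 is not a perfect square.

Check each positive integer m in order until m is a perfect square but m + 23 is a perfect square.
For m = 1, 4, 9, 16, 25, 36, 49, 64, 81, 100 the conclusion holds.
m = 121: 121 = 11² and 121 + 23 = 144 = 12².

m = 121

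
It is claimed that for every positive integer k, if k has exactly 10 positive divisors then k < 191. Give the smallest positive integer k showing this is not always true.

A counterexample is any positive integer k such that k has exactly 10 positive divisors but the claim fails; we check each in order.
For k = 48, 80, 112, 162, 176 the conclusion holds.
k = 208: τ(208) = 10; 208 ≥ 191.

k = 208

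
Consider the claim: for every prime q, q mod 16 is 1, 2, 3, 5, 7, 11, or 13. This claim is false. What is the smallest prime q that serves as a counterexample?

q = 31

A counterexample is any prime q such that the claim fails; we check each in order.
For q = 2, 3, 5, 7, 11, 13, 17, 19, 23, 29 the conclusion holds.
q = 31: 31 mod 16 = 15 — not in {1, 2, 3, 5, 7, 11, 13}.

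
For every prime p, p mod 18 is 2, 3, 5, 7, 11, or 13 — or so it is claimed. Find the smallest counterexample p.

A counterexample is any prime p such that the claim fails; we check each in order.
p = 2: 2 mod 18 = 2.
p = 3: 3 mod 18 = 3.
p = 5: 5 mod 18 = 5.
p = 7: 7 mod 18 = 7.
p = 11: 11 mod 18 = 11.
p = 13: 13 mod 18 = 13.
p = 17: 17 mod 18 = 17 — not in {2, 3, 5, 7, 11, 13}.

p = 17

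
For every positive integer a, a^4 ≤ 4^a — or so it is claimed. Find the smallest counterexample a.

A counterexample is any positive integer a such that a^4 > 4^a; we check each in order.
a = 1: a^4 = 1 and 4^a = 4, so 1 ≤ 4.
a = 2: a^4 = 16 and 4^a = 16, so 16 ≤ 16.
a = 3: a^4 = 81 and 4^a = 64, so 81 > 64.
So a = 3 is the smallest counterexample.

a = 3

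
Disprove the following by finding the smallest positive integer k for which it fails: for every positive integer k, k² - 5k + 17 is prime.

The first 12 eligible values, up to k = 12, all satisfy the conclusion.
k = 13: k² - 5k + 17 = 121 = 11 × 11, composite.
Thus k = 13 disproves the claim, and no smaller k works.

k = 13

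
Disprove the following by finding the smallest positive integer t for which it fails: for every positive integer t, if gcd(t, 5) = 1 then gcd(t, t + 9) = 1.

A counterexample is any positive integer t such that gcd(t, 5) = 1 but gcd(t, t + 9) > 1; we check each in order.
For t = 1, 2 the conclusion holds.
t = 3: gcd(3, 12) = 3.
Thus t = 3 disproves the claim, and no smaller t works.

t = 3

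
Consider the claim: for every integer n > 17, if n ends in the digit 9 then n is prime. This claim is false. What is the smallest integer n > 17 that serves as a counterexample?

We need the least integer n > 17 for which n ends in the digit 9 but n is not prime.
n = 19: 19 ends in 9 and is prime.
n = 29: 29 ends in 9 and is prime.
n = 39: 39 ends in 9; 39 = 3 × 13, composite.
So n = 39 is the smallest counterexample.

n = 39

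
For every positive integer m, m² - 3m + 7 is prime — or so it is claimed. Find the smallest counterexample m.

m = 6

Check each positive integer m in order until m² - 3m + 7 is not prime.
m = 1: m² - 3m + 7 = 5, prime.
m = 2: m² - 3m + 7 = 5, prime.
m = 3: m² - 3m + 7 = 7, prime.
m = 4: m² - 3m + 7 = 11, prime.
m = 5: m² - 3m + 7 = 17, prime.
m = 6: m² - 3m + 7 = 25 = 5 × 5, composite.
Hence m = 6 is a counterexample.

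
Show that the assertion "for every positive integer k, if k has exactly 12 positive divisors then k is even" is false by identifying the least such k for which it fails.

The first 24 eligible values, up to k = 308, all satisfy the conclusion.
k = 315: divisors of 315: 12 divisors; 315 is odd.
Hence k = 315 is a counterexample.

k = 315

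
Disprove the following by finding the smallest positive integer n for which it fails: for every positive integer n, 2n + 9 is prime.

n = 3

n = 1: 2n + 9 = 11, prime.
n = 2: 2n + 9 = 13, prime.
n = 3: 2n + 9 = 15 = 3 × 5, composite.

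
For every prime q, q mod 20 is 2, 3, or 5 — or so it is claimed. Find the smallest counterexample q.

A counterexample is any prime q such that the claim fails; we check each in order.
q = 2: 2 mod 20 = 2.
q = 3: 3 mod 20 = 3.
q = 5: 5 mod 20 = 5.
q = 7: 7 mod 20 = 7 — not in {2, 3, 5}.
Thus q = 7 disproves the claim, and no smaller q works.

q = 7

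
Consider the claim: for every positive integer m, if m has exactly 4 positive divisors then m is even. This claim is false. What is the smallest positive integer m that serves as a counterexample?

m = 15

Check each positive integer m in order until m has exactly 4 positive divisors but m is odd.
m = 6: divisors of 6: 1, 2, 3, 6; 6 is even.
m = 8: divisors of 8: 1, 2, 4, 8; 8 is even.
m = 10: divisors of 10: 1, 2, 5, 10; 10 is even.
m = 14: divisors of 14: 1, 2, 7, 14; 14 is even.
m = 15: divisors of 15: 1, 3, 5, 15; 15 is odd.
Hence m = 15 is a counterexample.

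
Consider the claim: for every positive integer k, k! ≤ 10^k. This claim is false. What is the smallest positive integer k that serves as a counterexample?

k = 25

A counterexample is any positive integer k such that k! > 10^k; we check each in order.
The first 24 eligible values, up to k = 24, all satisfy the conclusion.
k = 25: k! = 15511210043330985984000000 and 10^k = 10000000000000000000000000, so 15511210043330985984000000 > 10000000000000000000000000.
Hence k = 25 is a counterexample.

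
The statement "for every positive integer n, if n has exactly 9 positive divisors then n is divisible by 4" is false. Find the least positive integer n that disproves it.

Check each positive integer n in order until n has exactly 9 positive divisors but n is not divisible by 4.
For n = 36, 100, 196 the conclusion holds.
n = 225: τ(225) = 9; 225 mod 4 = 1.
Thus n = 225 disproves the claim, and no smaller n works.

n = 225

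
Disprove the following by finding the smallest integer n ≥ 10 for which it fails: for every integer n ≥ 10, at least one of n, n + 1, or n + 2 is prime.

n = 14

For n = 10, 11, 12, 13 the conclusion holds.
n = 14: 14 = 2 × 7; 15 = 3 × 5; 16 = 2 × 8 — all composite.
Thus n = 14 disproves the claim, and no smaller n works.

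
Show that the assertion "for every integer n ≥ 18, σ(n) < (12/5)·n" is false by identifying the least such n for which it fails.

n = 18: σ(18) = 39; 39 < 216/5.
n = 19: σ(19) = 20; 20 < 228/5.
n = 20: σ(20) = 42; 42 < 48.
n = 21: σ(21) = 32; 32 < 252/5.
n = 22: σ(22) = 36; 36 < 264/5.
n = 23: σ(23) = 24; 24 < 276/5.
n = 24: σ(24) = 60; 60 ≥ 288/5.
Thus n = 24 disproves the claim, and no smaller n works.

n = 24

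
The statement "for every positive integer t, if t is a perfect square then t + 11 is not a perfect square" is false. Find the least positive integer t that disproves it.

We need the least positive integer t for which t is a perfect square but t + 11 is a perfect square.
t = 1: 1 + 11 = 12, not a perfect square.
t = 4: 4 + 11 = 15, not a perfect square.
t = 9: 9 + 11 = 20, not a perfect square.
t = 16: 16 + 11 = 27, not a perfect square.
t = 25: 25 = 5² and 25 + 11 = 36 = 6².

t = 25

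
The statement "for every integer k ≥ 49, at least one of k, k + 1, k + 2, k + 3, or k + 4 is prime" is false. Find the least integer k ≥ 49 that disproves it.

k = 54

The first 5 eligible values, up to k = 53, all satisfy the conclusion.
k = 54: 54 = 2 × 27; 55 = 5 × 11; 56 = 2 × 28; 57 = 3 × 19; 58 = 2 × 29 — all composite.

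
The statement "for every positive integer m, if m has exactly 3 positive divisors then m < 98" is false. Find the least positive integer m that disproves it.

m = 121

m = 4: τ(4) = 3; 4 < 98.
m = 9: τ(9) = 3; 9 < 98.
m = 25: τ(25) = 3; 25 < 98.
m = 49: τ(49) = 3; 49 < 98.
m = 121: τ(121) = 3; 121 ≥ 98.
So m = 121 is the smallest counterexample.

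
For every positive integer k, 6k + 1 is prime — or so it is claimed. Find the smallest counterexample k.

k = 4

For k = 1, 2, 3 the conclusion holds.
k = 4: 6k + 1 = 25 = 5 × 5, composite.
Hence k = 4 is a counterexample.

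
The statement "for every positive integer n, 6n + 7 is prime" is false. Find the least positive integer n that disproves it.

Check each positive integer n in order until 6n + 7 is not prime.
For n = 1, 2 the conclusion holds.
n = 3: 6n + 7 = 25 = 5 × 5, composite.
Thus n = 3 disproves the claim, and no smaller n works.

n = 3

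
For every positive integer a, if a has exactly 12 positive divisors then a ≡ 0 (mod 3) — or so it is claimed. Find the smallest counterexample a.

Check each positive integer a in order until a has exactly 12 positive divisors but the claim fails.
For a = 60, 72, 84, 90, 96, 108, 126, 132 the conclusion holds.
a = 140: τ(140) = 12; 140 ≡ 2 (mod 3).
Thus a = 140 disproves the claim, and no smaller a works.

a = 140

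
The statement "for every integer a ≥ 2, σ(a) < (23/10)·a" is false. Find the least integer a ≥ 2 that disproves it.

For a = 2, 3, 4, 5, 6, 7, 8, 9, 10, 11 the conclusion holds.
a = 12: σ(12) = 28; 28 ≥ 138/5.
Hence a = 12 is a counterexample.

a = 12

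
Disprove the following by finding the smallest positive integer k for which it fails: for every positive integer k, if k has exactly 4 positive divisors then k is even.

k = 15

A counterexample is any positive integer k such that k has exactly 4 positive divisors but k is odd; we check each in order.
k = 6: divisors of 6: 1, 2, 3, 6; 6 is even.
k = 8: divisors of 8: 1, 2, 4, 8; 8 is even.
k = 10: divisors of 10: 1, 2, 5, 10; 10 is even.
k = 14: divisors of 14: 1, 2, 7, 14; 14 is even.
k = 15: divisors of 15: 1, 3, 5, 15; 15 is odd.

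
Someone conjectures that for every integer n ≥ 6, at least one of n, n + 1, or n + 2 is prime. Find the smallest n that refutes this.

For n = 6, 7 the conclusion holds.
n = 8: 8 = 2 × 4; 9 = 3 × 3; 10 = 2 × 5 — all composite.
Thus n = 8 disproves the claim, and no smaller n works.

n = 8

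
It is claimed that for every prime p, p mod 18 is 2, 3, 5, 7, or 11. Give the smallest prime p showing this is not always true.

p = 13

A counterexample is any prime p such that the claim fails; we check each in order.
For p = 2, 3, 5, 7, 11 the conclusion holds.
p = 13: 13 mod 18 = 13 — not in {2, 3, 5, 7, 11}.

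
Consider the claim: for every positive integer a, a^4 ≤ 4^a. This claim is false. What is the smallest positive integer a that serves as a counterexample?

a = 3

For a = 1, 2 the conclusion holds.
a = 3: a^4 = 81 and 4^a = 64, so 81 > 64.
Hence a = 3 is a counterexample.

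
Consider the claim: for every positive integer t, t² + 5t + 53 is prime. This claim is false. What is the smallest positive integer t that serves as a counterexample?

t = 3

Check each positive integer t in order until t² + 5t + 53 is not prime.
t = 1: t² + 5t + 53 = 59, prime.
t = 2: t² + 5t + 53 = 67, prime.
t = 3: t² + 5t + 53 = 77 = 7 × 11, composite.
Thus t = 3 disproves the claim, and no smaller t works.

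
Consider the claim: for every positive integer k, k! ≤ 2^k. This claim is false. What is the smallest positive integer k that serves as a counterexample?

k = 4

Check each positive integer k in order until k! > 2^k.
k = 1: k! = 1 and 2^k = 2, so 1 ≤ 2.
k = 2: k! = 2 and 2^k = 4, so 2 ≤ 4.
k = 3: k! = 6 and 2^k = 8, so 6 ≤ 8.
k = 4: k! = 24 and 2^k = 16, so 24 > 16.
Thus k = 4 disproves the claim, and no smaller k works.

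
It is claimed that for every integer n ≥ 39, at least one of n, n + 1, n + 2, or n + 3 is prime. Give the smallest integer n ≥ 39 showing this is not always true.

n = 48

For n = 39, 40, 41, 42, 43, 44, 45, 46, 47 the conclusion holds.
n = 48: 48 = 2 × 24; 49 = 7 × 7; 50 = 2 × 25; 51 = 3 × 17 — all composite.
Hence n = 48 is a counterexample.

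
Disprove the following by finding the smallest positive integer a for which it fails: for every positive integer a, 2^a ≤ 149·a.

a = 11

Check each positive integer a in order until 2^a > 149·a.
For a = 1, 2, 3, 4, 5, 6, 7, 8, 9, 10 the conclusion holds.
a = 11: 2^a = 2048 and 149·a = 1639, so 2048 > 1639.
So a = 11 is the smallest counterexample.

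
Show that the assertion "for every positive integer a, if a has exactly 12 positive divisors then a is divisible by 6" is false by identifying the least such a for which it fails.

a = 140

The first 8 eligible values, up to a = 132, all satisfy the conclusion.
a = 140: τ(140) = 12; 140 mod 6 = 2.
So a = 140 is the smallest counterexample.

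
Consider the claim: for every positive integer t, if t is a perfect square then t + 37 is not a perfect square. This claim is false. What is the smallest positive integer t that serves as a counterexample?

Check each positive integer t in order until t is a perfect square but t + 37 is a perfect square.
For t = 1, 4, 9, 16, …, 225, 256, 289 the conclusion holds.
t = 324: 324 = 18² and 324 + 37 = 361 = 19².

t = 324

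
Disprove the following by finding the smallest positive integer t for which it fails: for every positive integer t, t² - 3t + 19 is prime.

A counterexample is any positive integer t such that t² - 3t + 19 is not prime; we check each in order.
The first 17 eligible values, up to t = 17, all satisfy the conclusion.
t = 18: t² - 3t + 19 = 289 = 17 × 17, composite.
Hence t = 18 is a counterexample.

t = 18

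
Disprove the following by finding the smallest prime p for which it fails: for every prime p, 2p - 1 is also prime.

For p = 2, 3 the conclusion holds.
p = 5: 2p - 1 = 9 = 3 × 3, not prime.
So p = 5 is the smallest counterexample.

p = 5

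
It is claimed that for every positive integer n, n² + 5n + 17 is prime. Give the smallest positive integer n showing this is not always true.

We need the least positive integer n for which n² + 5n + 17 is not prime.
n = 1: n² + 5n + 17 = 23, prime.
n = 2: n² + 5n + 17 = 31, prime.
n = 3: n² + 5n + 17 = 41, prime.
n = 4: n² + 5n + 17 = 53, prime.
n = 5: n² + 5n + 17 = 67, prime.
n = 6: n² + 5n + 17 = 83, prime.
n = 7: n² + 5n + 17 = 101, prime.
n = 8: n² + 5n + 17 = 121 = 11 × 11, composite.

n = 8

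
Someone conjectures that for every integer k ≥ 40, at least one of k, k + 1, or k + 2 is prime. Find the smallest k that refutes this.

k = 44

Check each integer k ≥ 40 in order until k, k + 1, k + 2 are all composite.
The first 4 eligible values, up to k = 43, all satisfy the conclusion.
k = 44: 44 = 2 × 22; 45 = 3 × 15; 46 = 2 × 23 — all composite.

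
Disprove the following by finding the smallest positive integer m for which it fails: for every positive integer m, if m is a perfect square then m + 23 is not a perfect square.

m = 121

For m = 1, 4, 9, 16, 25, 36, 49, 64, 81, 100 the conclusion holds.
m = 121: 121 = 11² and 121 + 23 = 144 = 12².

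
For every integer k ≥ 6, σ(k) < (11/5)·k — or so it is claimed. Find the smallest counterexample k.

k = 12

We need the least integer k ≥ 6 for which the claim fails.
The first 6 eligible values, up to k = 11, all satisfy the conclusion.
k = 12: σ(12) = 28; 28 ≥ 132/5.
Hence k = 12 is a counterexample.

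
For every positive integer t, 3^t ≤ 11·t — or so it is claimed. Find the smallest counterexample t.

t = 4

t = 1: 3^t = 3 and 11·t = 11, so 3 ≤ 11.
t = 2: 3^t = 9 and 11·t = 22, so 9 ≤ 22.
t = 3: 3^t = 27 and 11·t = 33, so 27 ≤ 33.
t = 4: 3^t = 81 and 11·t = 44, so 81 > 44.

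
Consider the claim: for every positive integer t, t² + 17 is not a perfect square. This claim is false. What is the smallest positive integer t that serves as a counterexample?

t = 8

We need the least positive integer t for which t² + 17 is a perfect square.
For t = 1, 2, 3, 4, 5, 6, 7 the conclusion holds.
t = 8: 8² + 17 = 81 = 9², a perfect square.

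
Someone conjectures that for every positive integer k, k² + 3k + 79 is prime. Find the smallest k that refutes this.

k = 5

We need the least positive integer k for which k² + 3k + 79 is not prime.
For k = 1, 2, 3, 4 the conclusion holds.
k = 5: k² + 3k + 79 = 119 = 7 × 17, composite.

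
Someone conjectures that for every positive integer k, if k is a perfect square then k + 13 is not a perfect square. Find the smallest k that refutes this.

k = 36

We need the least positive integer k for which k is a perfect square but k + 13 is a perfect square.
For k = 1, 4, 9, 16, 25 the conclusion holds.
k = 36: 36 = 6² and 36 + 13 = 49 = 7².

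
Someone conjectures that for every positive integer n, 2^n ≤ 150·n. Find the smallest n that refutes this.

For n = 1, 2, 3, 4, 5, 6, 7, 8, 9, 10 the conclusion holds.
n = 11: 2^n = 2048 and 150·n = 1650, so 2048 > 1650.

n = 11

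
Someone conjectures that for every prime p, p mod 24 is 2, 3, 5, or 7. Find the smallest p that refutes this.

p = 11

For p = 2, 3, 5, 7 the conclusion holds.
p = 11: 11 mod 24 = 11 — not in {2, 3, 5, 7}.
Thus p = 11 disproves the claim, and no smaller p works.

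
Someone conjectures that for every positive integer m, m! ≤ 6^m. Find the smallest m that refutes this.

Check each positive integer m in order until m! > 6^m.
For m = 1, 2, 3, 4, …, 11, 12, 13 the conclusion holds.
m = 14: m! = 87178291200 and 6^m = 78364164096, so 87178291200 > 78364164096.

m = 14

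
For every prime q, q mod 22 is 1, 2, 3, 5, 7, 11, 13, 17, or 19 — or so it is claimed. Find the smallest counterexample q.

A counterexample is any prime q such that the claim fails; we check each in order.
The first 10 eligible values, up to q = 29, all satisfy the conclusion.
q = 31: 31 mod 22 = 9 — not in {1, 2, 3, 5, 7, 11, 13, 17, 19}.
So q = 31 is the smallest counterexample.

q = 31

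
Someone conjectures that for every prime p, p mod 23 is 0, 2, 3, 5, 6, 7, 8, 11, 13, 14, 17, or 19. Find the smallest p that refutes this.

Check each prime p in order until the claim fails.
The first 12 eligible values, up to p = 37, all satisfy the conclusion.
p = 41: 41 mod 23 = 18 — not in {0, 2, 3, 5, 6, 7, 8, 11, 13, 14, 17, 19}.

p = 41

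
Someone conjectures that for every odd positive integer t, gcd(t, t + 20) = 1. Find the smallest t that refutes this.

t = 5

t = 1: gcd(1, 21) = 1.
t = 3: gcd(3, 23) = 1.
t = 5: gcd(5, 25) = 5.
Hence t = 5 is a counterexample.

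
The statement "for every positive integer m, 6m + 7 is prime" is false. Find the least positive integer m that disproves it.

m = 3

Check each positive integer m in order until 6m + 7 is not prime.
For m = 1, 2 the conclusion holds.
m = 3: 6m + 7 = 25 = 5 × 5, composite.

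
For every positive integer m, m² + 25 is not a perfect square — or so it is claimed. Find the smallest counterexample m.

A counterexample is any positive integer m such that m² + 25 is a perfect square; we check each in order.
For m = 1, 2, 3, 4, …, 9, 10, 11 the conclusion holds.
m = 12: 12² + 25 = 169 = 13², a perfect square.
Thus m = 12 disproves the claim, and no smaller m works.

m = 12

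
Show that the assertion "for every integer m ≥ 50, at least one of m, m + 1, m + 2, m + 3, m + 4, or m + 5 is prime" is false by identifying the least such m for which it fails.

m = 90

A counterexample is any integer m ≥ 50 such that m, m + 1, m + 2, m + 3, m + 4, m + 5 are all composite; we check each in order.
For m = 50, 51, 52, 53, …, 87, 88, 89 the conclusion holds.
m = 90: 90 = 2 × 45; 91 = 7 × 13; 92 = 2 × 46; 93 = 3 × 31; 94 = 2 × 47; 95 = 5 × 19 — all composite.
So m = 90 is the smallest counterexample.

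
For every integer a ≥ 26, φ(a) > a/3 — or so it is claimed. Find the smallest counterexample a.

a = 30

We need the least integer a ≥ 26 for which the claim fails.
The first 4 eligible values, up to a = 29, all satisfy the conclusion.
a = 30: φ(30) = 8 and 30/3 = 10, so φ(30) ≤ 30/3.
Hence a = 30 is a counterexample.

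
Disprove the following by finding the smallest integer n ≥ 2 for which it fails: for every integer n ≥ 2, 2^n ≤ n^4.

A counterexample is any integer n ≥ 2 such that 2^n > n^4; we check each in order.
For n = 2, 3, 4, 5, …, 14, 15, 16 the conclusion holds.
n = 17: 2^n = 131072 and n^4 = 83521, so 131072 > 83521.
Hence n = 17 is a counterexample.

n = 17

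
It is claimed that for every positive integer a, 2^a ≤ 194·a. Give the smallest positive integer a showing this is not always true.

a = 12

We need the least positive integer a for which 2^a > 194·a.
For a = 1, 2, 3, 4, …, 9, 10, 11 the conclusion holds.
a = 12: 2^a = 4096 and 194·a = 2328, so 4096 > 2328.
Thus a = 12 disproves the claim, and no smaller a works.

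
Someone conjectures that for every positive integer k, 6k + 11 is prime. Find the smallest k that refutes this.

k = 4

Check each positive integer k in order until 6k + 11 is not prime.
For k = 1, 2, 3 the conclusion holds.
k = 4: 6k + 11 = 35 = 5 × 7, composite.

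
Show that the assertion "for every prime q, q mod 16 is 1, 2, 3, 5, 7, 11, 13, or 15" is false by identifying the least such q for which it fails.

q = 41

We need the least prime q for which the claim fails.
For q = 2, 3, 5, 7, …, 29, 31, 37 the conclusion holds.
q = 41: 41 mod 16 = 9 — not in {1, 2, 3, 5, 7, 11, 13, 15}.
So q = 41 is the smallest counterexample.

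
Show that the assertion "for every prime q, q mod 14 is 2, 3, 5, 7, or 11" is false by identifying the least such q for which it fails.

q = 13

A counterexample is any prime q such that the claim fails; we check each in order.
For q = 2, 3, 5, 7, 11 the conclusion holds.
q = 13: 13 mod 14 = 13 — not in {2, 3, 5, 7, 11}.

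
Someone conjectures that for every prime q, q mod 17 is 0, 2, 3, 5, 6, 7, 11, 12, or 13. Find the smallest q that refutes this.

We need the least prime q for which the claim fails.
The first 10 eligible values, up to q = 29, all satisfy the conclusion.
q = 31: 31 mod 17 = 14 — not in {0, 2, 3, 5, 6, 7, 11, 12, 13}.
Thus q = 31 disproves the claim, and no smaller q works.

q = 31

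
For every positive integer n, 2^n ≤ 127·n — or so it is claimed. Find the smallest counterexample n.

We need the least positive integer n for which 2^n > 127·n.
For n = 1, 2, 3, 4, 5, 6, 7, 8, 9, 10 the conclusion holds.
n = 11: 2^n = 2048 and 127·n = 1397, so 2048 > 1397.

n = 11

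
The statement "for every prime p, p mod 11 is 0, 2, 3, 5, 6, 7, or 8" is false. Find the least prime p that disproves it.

p = 23

We need the least prime p for which the claim fails.
p = 2: 2 mod 11 = 2.
p = 3: 3 mod 11 = 3.
p = 5: 5 mod 11 = 5.
p = 7: 7 mod 11 = 7.
p = 11: 11 mod 11 = 0.
p = 13: 13 mod 11 = 2.
p = 17: 17 mod 11 = 6.
p = 19: 19 mod 11 = 8.
p = 23: 23 mod 11 = 1 — not in {0, 2, 3, 5, 6, 7, 8}.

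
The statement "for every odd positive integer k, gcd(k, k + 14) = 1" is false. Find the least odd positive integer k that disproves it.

k = 7

We need the least odd positive integer k for which gcd(k, k + 14) > 1.
k = 1: gcd(1, 15) = 1.
k = 3: gcd(3, 17) = 1.
k = 5: gcd(5, 19) = 1.
k = 7: gcd(7, 21) = 7.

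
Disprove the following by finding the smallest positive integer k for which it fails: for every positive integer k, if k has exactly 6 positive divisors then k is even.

k = 45

We need the least positive integer k for which k has exactly 6 positive divisors but k is odd.
k = 12: divisors of 12: 1, 2, 3, 4, 6, 12; 12 is even.
k = 18: divisors of 18: 1, 2, 3, 6, 9, 18; 18 is even.
k = 20: divisors of 20: 1, 2, 4, 5, 10, 20; 20 is even.
k = 28: divisors of 28: 1, 2, 4, 7, 14, 28; 28 is even.
k = 32: divisors of 32: 1, 2, 4, 8, 16, 32; 32 is even.
k = 44: divisors of 44: 1, 2, 4, 11, 22, 44; 44 is even.
k = 45: divisors of 45: 1, 3, 5, 9, 15, 45; 45 is odd.
So k = 45 is the smallest counterexample.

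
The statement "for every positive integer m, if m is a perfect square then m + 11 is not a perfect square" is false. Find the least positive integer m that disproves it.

We need the least positive integer m for which m is a perfect square but m + 11 is a perfect square.
m = 1: 1 + 11 = 12, not a perfect square.
m = 4: 4 + 11 = 15, not a perfect square.
m = 9: 9 + 11 = 20, not a perfect square.
m = 16: 16 + 11 = 27, not a perfect square.
m = 25: 25 = 5² and 25 + 11 = 36 = 6².
Hence m = 25 is a counterexample.

m = 25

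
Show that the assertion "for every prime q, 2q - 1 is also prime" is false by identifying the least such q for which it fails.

q = 5

A counterexample is any prime q such that 2q - 1 is not prime; we check each in order.
q = 2: 2q - 1 = 3, prime.
q = 3: 2q - 1 = 5, prime.
q = 5: 2q - 1 = 9 = 3 × 3, not prime.
Thus q = 5 disproves the claim, and no smaller q works.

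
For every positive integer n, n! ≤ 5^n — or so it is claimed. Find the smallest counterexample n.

n = 12

We need the least positive integer n for which n! > 5^n.
The first 11 eligible values, up to n = 11, all satisfy the conclusion.
n = 12: n! = 479001600 and 5^n = 244140625, so 479001600 > 244140625.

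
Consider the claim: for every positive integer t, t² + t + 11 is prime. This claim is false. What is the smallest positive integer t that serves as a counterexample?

t = 10

We need the least positive integer t for which t² + t + 11 is not prime.
The first 9 eligible values, up to t = 9, all satisfy the conclusion.
t = 10: t² + t + 11 = 121 = 11 × 11, composite.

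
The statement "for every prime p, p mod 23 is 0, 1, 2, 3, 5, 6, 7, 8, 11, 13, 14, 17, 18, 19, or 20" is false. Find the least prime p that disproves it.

p = 61

The first 17 eligible values, up to p = 59, all satisfy the conclusion.
p = 61: 61 mod 23 = 15 — not in {0, 1, 2, 3, 5, 6, 7, 8, 11, 13, 14, 17, 18, 19, 20}.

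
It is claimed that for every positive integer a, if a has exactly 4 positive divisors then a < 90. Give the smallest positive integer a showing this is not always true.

For a = 6, 8, 10, 14, …, 85, 86, 87 the conclusion holds.
a = 91: τ(91) = 4; 91 ≥ 90.

a = 91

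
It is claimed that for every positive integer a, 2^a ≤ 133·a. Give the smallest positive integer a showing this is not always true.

We need the least positive integer a for which 2^a > 133·a.
The first 10 eligible values, up to a = 10, all satisfy the conclusion.
a = 11: 2^a = 2048 and 133·a = 1463, so 2048 > 1463.

a = 11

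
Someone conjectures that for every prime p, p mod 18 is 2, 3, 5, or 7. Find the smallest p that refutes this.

p = 11

p = 2: 2 mod 18 = 2.
p = 3: 3 mod 18 = 3.
p = 5: 5 mod 18 = 5.
p = 7: 7 mod 18 = 7.
p = 11: 11 mod 18 = 11 — not in {2, 3, 5, 7}.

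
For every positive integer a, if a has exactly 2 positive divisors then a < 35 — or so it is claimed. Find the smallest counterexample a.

a = 37

Check each positive integer a in order until a has exactly 2 positive divisors but the claim fails.
The first 11 eligible values, up to a = 31, all satisfy the conclusion.
a = 37: τ(37) = 2; 37 ≥ 35.
So a = 37 is the smallest counterexample.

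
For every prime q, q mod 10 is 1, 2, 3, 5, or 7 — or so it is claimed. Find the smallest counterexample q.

q = 19

Check each prime q in order until the claim fails.
q = 2: 2 mod 10 = 2.
q = 3: 3 mod 10 = 3.
q = 5: 5 mod 10 = 5.
q = 7: 7 mod 10 = 7.
q = 11: 11 mod 10 = 1.
q = 13: 13 mod 10 = 3.
q = 17: 17 mod 10 = 7.
q = 19: 19 mod 10 = 9 — not in {1, 2, 3, 5, 7}.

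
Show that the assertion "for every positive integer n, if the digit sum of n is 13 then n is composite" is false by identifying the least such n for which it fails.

n = 67

Check each positive integer n in order until the digit sum of n is 13 but n is prime.
For n = 49, 58 the conclusion holds.
n = 67: digit sum 13; 67 is prime, not composite.
So n = 67 is the smallest counterexample.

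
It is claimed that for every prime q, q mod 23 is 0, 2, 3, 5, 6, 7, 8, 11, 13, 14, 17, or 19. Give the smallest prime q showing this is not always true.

For q = 2, 3, 5, 7, …, 29, 31, 37 the conclusion holds.
q = 41: 41 mod 23 = 18 — not in {0, 2, 3, 5, 6, 7, 8, 11, 13, 14, 17, 19}.
Hence q = 41 is a counterexample.

q = 41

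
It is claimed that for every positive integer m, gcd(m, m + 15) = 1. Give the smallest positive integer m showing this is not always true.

m = 3

Check each positive integer m in order until gcd(m, m + 15) > 1.
m = 1: gcd(1, 16) = 1.
m = 2: gcd(2, 17) = 1.
m = 3: gcd(3, 18) = 3.
Thus m = 3 disproves the claim, and no smaller m works.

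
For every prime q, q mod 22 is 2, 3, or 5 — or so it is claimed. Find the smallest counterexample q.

q = 2: 2 mod 22 = 2.
q = 3: 3 mod 22 = 3.
q = 5: 5 mod 22 = 5.
q = 7: 7 mod 22 = 7 — not in {2, 3, 5}.

q = 7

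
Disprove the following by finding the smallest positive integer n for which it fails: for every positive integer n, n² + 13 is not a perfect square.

The first 5 eligible values, up to n = 5, all satisfy the conclusion.
n = 6: 6² + 13 = 49 = 7², a perfect square.

n = 6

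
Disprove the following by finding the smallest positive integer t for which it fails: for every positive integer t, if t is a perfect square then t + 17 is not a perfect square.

The first 7 eligible values, up to t = 49, all satisfy the conclusion.
t = 64: 64 = 8² and 64 + 17 = 81 = 9².
Hence t = 64 is a counterexample.

t = 64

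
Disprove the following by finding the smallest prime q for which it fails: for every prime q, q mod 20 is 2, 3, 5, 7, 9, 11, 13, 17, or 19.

q = 41

Check each prime q in order until the claim fails.
For q = 2, 3, 5, 7, …, 29, 31, 37 the conclusion holds.
q = 41: 41 mod 20 = 1 — not in {2, 3, 5, 7, 9, 11, 13, 17, 19}.
So q = 41 is the smallest counterexample.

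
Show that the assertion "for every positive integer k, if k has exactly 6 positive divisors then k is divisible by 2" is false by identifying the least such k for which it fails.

Check each positive integer k in order until k has exactly 6 positive divisors but k is not divisible by 2.
k = 12: τ(12) = 6; 12 mod 2 = 0.
k = 18: τ(18) = 6; 18 mod 2 = 0.
k = 20: τ(20) = 6; 20 mod 2 = 0.
k = 28: τ(28) = 6; 28 mod 2 = 0.
k = 32: τ(32) = 6; 32 mod 2 = 0.
k = 44: τ(44) = 6; 44 mod 2 = 0.
k = 45: τ(45) = 6; 45 mod 2 = 1.

k = 45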